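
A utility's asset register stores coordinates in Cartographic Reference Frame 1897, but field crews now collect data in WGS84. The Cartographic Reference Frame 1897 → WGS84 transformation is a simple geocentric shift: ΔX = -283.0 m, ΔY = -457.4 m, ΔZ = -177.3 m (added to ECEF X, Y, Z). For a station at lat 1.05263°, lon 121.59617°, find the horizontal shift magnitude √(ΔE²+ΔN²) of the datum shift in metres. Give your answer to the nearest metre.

511 m

At φ = 1.05263°, λ = 121.59617°: sin φ = 0.018371, cos φ = 0.999831, sin λ = 0.851762, cos λ = -0.523929.
ΔE = −sin λ·ΔX + cos λ·ΔY = −(0.851762)·(-283.0) + (-0.523929)·(-457.4) = 480.69 m.
ΔN = −sin φ cos λ·ΔX − sin φ sin λ·ΔY + cos φ·ΔZ = −(0.018371)(-0.523929)(-283.0) − (0.018371)(0.851762)(-457.4) + (0.999831)(-177.3) = -172.84 m.
Horizontal magnitude = √(ΔE² + ΔN²) = √(480.69² + (-172.84)²) = 510.82 m.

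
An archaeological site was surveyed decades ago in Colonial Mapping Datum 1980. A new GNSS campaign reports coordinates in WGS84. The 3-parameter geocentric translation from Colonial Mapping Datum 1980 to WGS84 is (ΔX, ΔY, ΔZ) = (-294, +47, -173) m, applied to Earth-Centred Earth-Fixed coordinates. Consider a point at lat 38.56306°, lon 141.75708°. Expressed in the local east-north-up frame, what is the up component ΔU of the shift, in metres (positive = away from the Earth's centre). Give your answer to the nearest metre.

ΔU = 95 m

The local up (radial) axis is (cos φ cos λ, cos φ sin λ, sin φ), giving ΔU = 180.550 + 22.748 − 107.844 = 95.45 m.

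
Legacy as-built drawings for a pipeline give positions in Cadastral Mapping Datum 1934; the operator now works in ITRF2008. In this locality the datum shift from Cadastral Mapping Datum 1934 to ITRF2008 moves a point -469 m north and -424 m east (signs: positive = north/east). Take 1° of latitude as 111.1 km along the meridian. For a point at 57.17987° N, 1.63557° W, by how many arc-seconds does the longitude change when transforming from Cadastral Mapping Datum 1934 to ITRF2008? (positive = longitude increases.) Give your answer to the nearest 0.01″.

Δλ = -25.35″

At latitude 57.17987°, cos φ = 0.542003.
1° of longitude at this latitude = 111.1 × cos φ = 60.22 km, so Δλ = -424.0 / 60216.6 = -0.0070412° = -25.348″.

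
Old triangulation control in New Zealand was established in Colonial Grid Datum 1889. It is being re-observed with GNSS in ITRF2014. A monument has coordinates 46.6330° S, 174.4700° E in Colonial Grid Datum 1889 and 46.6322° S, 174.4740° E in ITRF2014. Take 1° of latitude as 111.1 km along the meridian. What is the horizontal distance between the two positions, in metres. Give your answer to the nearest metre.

318 m

Δφ = -46.6322° − -46.6330° = +0.0008°; Δλ = 174.4740° − 174.4700° = +0.0040°.
ΔN = Δφ × 111100 = 88.9 m; ΔE = Δλ × 111100 × cos(-46.6330°) = +0.0040 × 111100 × 0.686669 = 305.2 m.
Distance = √(ΔE² + ΔN²) = √(305.2² + 88.9²) = 317.8 m.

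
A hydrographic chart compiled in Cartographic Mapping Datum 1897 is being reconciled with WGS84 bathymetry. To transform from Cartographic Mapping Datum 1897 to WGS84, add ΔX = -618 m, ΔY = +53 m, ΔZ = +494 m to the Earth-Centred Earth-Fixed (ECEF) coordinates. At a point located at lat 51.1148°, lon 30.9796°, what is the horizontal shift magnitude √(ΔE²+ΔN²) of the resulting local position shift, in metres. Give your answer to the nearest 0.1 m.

789.9 m

The local east axis at (φ, λ) is (−sin λ, cos λ, 0), so ΔE = −sin(30.9796°)·(-618) + cos(30.9796°)·53 = 363.54 m.
The local north axis is (−sin φ cos λ, −sin φ sin λ, cos φ), giving ΔN = 412.432 − 21.236 + 310.114 = 701.31 m.
Horizontal magnitude = √(ΔE² + ΔN²) = √(363.54² + 701.31²) = 789.94 m.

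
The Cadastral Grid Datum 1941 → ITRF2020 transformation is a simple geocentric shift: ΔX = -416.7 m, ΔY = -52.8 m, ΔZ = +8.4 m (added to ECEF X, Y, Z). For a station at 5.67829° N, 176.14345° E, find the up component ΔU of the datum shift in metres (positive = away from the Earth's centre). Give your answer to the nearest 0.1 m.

ΔU = 411.0 m

At φ = 5.67829°, λ = 176.14345°: sin φ = 0.098943, cos φ = 0.995093, sin λ = 0.067259, cos λ = -0.997736.
ΔU = cos φ cos λ·ΔX + cos φ sin λ·ΔY + sin φ·ΔZ = (0.995093)(-0.997736)(-416.7) + (0.995093)(0.067259)(-52.8) + (0.098943)(8.4) = 411.01 m.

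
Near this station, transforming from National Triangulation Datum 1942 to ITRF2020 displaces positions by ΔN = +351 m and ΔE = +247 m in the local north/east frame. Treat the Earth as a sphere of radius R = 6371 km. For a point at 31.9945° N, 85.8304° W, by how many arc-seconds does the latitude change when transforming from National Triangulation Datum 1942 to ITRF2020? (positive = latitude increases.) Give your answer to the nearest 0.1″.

Δφ = 11.4″

On a sphere of radius R, 1 rad of latitude = R, so Δφ = ΔN / R = 351.0 / 6371000 = 5.5093e-05 rad = 11.364″.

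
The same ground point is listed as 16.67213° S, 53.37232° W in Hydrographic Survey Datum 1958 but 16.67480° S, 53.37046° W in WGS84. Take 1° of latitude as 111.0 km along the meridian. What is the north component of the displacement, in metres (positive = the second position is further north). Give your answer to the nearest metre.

ΔN = -296 m

Δφ = -16.67480° − -16.67213° = -0.00267°; Δλ = -53.37046° − -53.37232° = +0.00186°.
ΔN = Δφ × 111000 = -296.4 m; ΔE = Δλ × 111000 × cos(-16.67213°) = +0.00186 × 111000 × 0.957962 = 197.8 m.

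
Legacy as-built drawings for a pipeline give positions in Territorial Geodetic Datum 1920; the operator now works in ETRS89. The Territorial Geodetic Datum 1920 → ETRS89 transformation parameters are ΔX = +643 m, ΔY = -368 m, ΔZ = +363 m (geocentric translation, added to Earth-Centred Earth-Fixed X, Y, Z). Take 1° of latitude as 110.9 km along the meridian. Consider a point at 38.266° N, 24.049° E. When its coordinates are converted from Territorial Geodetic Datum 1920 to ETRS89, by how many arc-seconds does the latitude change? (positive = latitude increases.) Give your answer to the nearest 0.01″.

Δφ = 0.46″

sin φ = 0.619313, cos φ = 0.785144, sin λ = 0.407518, cos λ = 0.913197.
North component: ΔN = −sin φ cos λ·ΔX − sin φ sin λ·ΔY + cos φ·ΔZ = −(0.619313)(0.913197)(643) − (0.619313)(0.407518)(-368) + (0.785144)(363) = 14.23 m.
1° of latitude spans 110900 m, so Δφ = 14.23 / 110900 × 3600 = 0.462″.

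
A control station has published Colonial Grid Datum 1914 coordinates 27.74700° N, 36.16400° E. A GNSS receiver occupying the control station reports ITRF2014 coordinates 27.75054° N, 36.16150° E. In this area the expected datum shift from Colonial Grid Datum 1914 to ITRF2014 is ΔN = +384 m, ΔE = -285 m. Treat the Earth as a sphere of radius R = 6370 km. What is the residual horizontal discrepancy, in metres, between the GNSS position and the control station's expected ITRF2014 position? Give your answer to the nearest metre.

Observed coordinate differences: Δφ = +0.00354°, Δλ = -0.00250°.
Converting to metres (1° lat = 111177 m, cos φ = 0.885012): observed ΔN = 393.6 m, observed ΔE = -246.0 m.
Subtracting the expected shift leaves a residual of 393.6 − (384) = 9.6 m north and -246.0 − (-285) = 39.0 m east.
Residual distance = √(9.6² + 39.0²) = 40.2 m.

40 m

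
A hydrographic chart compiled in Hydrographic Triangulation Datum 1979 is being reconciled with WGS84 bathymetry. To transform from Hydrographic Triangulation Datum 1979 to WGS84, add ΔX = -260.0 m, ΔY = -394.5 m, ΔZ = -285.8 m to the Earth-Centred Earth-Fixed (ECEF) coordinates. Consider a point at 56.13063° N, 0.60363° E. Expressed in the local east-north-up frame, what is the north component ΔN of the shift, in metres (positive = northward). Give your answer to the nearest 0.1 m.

At φ = 56.13063°, λ = 0.60363°: sin φ = 0.830310, cos φ = 0.557301, sin λ = 0.010535, cos λ = 0.999945.
ΔN = −sin φ cos λ·ΔX − sin φ sin λ·ΔY + cos φ·ΔZ = −(0.830310)(0.999945)(-260.0) − (0.830310)(0.010535)(-394.5) + (0.557301)(-285.8) = 60.04 m.

ΔN = 60.0 m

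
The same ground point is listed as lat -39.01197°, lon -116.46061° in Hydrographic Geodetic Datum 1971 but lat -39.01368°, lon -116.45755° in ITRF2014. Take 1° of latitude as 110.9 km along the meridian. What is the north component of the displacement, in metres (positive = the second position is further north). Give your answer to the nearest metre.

ΔN = -190 m

Δφ = -39.01368° − -39.01197° = -0.00171°; Δλ = -116.45755° − -116.46061° = +0.00306°.
ΔN = Δφ × 110900 = -189.6 m; ΔE = Δλ × 110900 × cos(-39.01197°) = +0.00306 × 110900 × 0.777014 = 263.7 m.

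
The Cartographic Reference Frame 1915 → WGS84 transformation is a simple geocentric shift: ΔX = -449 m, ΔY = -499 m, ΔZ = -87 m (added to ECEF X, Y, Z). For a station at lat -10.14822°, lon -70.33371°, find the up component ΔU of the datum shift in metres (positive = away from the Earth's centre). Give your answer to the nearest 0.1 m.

ΔU = 329.1 m

The local up (radial) axis is (cos φ cos λ, cos φ sin λ, sin φ), giving ΔU = -148.743 + 462.541 + 15.329 = 329.13 m.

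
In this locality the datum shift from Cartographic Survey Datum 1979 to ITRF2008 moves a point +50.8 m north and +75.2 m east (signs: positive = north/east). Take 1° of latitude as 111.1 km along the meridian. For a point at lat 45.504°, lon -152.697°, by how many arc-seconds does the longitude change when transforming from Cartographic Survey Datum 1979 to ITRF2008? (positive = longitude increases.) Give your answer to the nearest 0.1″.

At latitude 45.504°, cos φ = 0.700859.
1° of longitude at this latitude = 111.1 × cos φ = 77.87 km, so Δλ = 75.2 / 77865.5 = 0.0009658° = 3.477″.

Δλ = 3.5″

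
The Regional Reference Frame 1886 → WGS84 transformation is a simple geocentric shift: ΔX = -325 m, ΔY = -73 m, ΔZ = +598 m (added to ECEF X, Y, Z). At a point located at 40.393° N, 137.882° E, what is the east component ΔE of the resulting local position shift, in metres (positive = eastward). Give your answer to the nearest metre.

At φ = 40.393°, λ = 137.882°: sin φ = 0.648027, cos φ = 0.761617, sin λ = 0.670660, cos λ = -0.741765.
ΔE = −sin λ·ΔX + cos λ·ΔY = −(0.670660)·(-325) + (-0.741765)·(-73) = 272.11 m.

ΔE = 272 m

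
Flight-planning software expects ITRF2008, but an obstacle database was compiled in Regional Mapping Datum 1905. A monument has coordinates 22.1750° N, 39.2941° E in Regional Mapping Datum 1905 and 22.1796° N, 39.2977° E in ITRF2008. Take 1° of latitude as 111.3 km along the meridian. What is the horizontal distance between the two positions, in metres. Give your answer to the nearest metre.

Δφ = 22.1796° − 22.1750° = +0.0046°; Δλ = 39.2977° − 39.2941° = +0.0036°.
ΔN = Δφ × 111300 = 512.0 m; ΔE = Δλ × 111300 × cos(22.1750°) = +0.0036 × 111300 × 0.926035 = 371.0 m.
Distance = √(ΔE² + ΔN²) = √(371.0² + 512.0²) = 632.3 m.

632 m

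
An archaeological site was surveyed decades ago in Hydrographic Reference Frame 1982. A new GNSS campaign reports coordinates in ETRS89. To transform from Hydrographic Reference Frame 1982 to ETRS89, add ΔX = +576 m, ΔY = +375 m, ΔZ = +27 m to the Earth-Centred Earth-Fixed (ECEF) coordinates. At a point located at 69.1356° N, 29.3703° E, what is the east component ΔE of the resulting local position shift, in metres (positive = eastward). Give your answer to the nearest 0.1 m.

At φ = 69.1356°, λ = 29.3703°: sin φ = 0.934426, cos φ = 0.356157, sin λ = 0.490452, cos λ = 0.871468.
ΔE = −sin λ·ΔX + cos λ·ΔY = −(0.490452)·(576) + (0.871468)·(375) = 44.30 m.

ΔE = 44.3 m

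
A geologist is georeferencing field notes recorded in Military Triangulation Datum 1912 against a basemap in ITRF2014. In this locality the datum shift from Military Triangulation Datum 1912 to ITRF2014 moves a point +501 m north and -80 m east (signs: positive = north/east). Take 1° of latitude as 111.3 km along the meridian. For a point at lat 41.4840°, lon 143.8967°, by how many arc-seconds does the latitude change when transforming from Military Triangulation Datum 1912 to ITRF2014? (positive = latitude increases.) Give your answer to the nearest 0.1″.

1° of latitude = 111.3 km, so Δφ = 501.0 / 111300 = 0.0045013° = 16.205″.

Δφ = 16.2″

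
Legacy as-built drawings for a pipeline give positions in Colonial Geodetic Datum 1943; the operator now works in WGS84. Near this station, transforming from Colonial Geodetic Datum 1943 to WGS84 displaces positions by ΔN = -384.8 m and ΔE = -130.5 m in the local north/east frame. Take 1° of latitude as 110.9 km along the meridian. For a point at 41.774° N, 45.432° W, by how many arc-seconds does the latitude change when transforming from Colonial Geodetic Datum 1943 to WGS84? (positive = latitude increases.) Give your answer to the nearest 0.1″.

Δφ = -12.5″

1° of latitude = 110.9 km, so Δφ = -384.8 / 110900 = -0.0034698° = -12.491″.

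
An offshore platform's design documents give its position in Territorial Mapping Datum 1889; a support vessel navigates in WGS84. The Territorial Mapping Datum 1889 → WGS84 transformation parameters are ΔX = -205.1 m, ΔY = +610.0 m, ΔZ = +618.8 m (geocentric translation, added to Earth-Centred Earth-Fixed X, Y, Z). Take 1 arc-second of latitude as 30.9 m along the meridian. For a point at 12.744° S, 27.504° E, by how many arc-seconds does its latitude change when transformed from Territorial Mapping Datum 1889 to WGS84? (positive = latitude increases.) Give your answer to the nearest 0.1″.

sin φ = -0.220595, cos φ = 0.975365, sin λ = 0.461811, cos λ = 0.886979.
North component: ΔN = −sin φ cos λ·ΔX − sin φ sin λ·ΔY + cos φ·ΔZ = −(-0.220595)(0.886979)(-205.1) − (-0.220595)(0.461811)(610.0) + (0.975365)(618.8) = 625.57 m.
1° of latitude spans 3600 × 30.90 = 111240 m, so Δφ = 625.57 / 111240 × 3600 = 20.245″.

Δφ = 20.2″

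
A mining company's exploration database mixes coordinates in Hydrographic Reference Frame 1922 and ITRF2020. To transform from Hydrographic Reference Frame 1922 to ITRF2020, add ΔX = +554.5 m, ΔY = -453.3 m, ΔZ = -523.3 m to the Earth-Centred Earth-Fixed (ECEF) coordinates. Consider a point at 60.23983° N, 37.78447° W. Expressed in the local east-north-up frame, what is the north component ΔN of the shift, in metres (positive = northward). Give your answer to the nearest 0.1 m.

At φ = 60.23983°, λ = -37.78447°: sin φ = 0.868111, cos φ = 0.496371, sin λ = -0.612693, cos λ = 0.790321.
ΔN = −sin φ cos λ·ΔX − sin φ sin λ·ΔY + cos φ·ΔZ = −(0.868111)(0.790321)(554.5) − (0.868111)(-0.612693)(-453.3) + (0.496371)(-523.3) = -881.29 m.

ΔN = -881.3 m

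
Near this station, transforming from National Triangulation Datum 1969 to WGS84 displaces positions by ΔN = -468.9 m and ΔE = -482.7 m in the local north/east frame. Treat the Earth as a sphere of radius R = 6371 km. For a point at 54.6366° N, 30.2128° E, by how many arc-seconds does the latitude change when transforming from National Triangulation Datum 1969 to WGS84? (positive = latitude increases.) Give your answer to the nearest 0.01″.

On a sphere of radius R, 1 rad of latitude = R, so Δφ = ΔN / R = -468.9 / 6371000 = -7.3599e-05 rad = -15.181″.

Δφ = -15.18″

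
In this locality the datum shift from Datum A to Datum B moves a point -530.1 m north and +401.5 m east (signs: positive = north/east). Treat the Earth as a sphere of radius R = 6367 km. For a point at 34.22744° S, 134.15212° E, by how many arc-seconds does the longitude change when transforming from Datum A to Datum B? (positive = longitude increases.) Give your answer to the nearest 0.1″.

Δλ = 15.7″

At latitude -34.22744°, cos φ = 0.826811.
One radian of longitude at latitude φ spans R cos φ, so Δλ = ΔE / (R cos φ) = 401.5 / (6367000 × 0.826811) = 7.6268e-05 rad = 15.731″.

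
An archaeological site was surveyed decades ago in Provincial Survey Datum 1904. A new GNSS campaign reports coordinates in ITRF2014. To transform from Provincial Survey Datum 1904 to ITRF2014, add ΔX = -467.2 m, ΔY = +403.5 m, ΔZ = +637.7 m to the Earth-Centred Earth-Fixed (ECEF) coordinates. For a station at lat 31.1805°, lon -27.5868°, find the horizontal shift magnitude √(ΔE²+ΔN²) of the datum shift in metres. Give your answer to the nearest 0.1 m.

868.3 m

At φ = 31.1805°, λ = -27.5868°: sin φ = 0.517736, cos φ = 0.855541, sin λ = -0.463092, cos λ = 0.886310.
ΔE = −sin λ·ΔX + cos λ·ΔY = −(-0.463092)·(-467.2) + (0.886310)·(403.5) = 141.27 m.
ΔN = −sin φ cos λ·ΔX − sin φ sin λ·ΔY + cos φ·ΔZ = −(0.517736)(0.886310)(-467.2) − (0.517736)(-0.463092)(403.5) + (0.855541)(637.7) = 856.71 m.
Horizontal magnitude = √(ΔE² + ΔN²) = √(141.27² + 856.71²) = 868.28 m.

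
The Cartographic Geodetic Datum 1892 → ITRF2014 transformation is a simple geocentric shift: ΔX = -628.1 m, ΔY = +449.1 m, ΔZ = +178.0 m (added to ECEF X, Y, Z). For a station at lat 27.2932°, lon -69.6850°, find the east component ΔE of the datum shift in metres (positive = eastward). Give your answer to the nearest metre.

At φ = 27.2932°, λ = -69.6850°: sin φ = 0.458544, cos φ = 0.888672, sin λ = -0.937798, cos λ = 0.347181.
ΔE = −sin λ·ΔX + cos λ·ΔY = −(-0.937798)·(-628.1) + (0.347181)·(449.1) = -433.11 m.

ΔE = -433 m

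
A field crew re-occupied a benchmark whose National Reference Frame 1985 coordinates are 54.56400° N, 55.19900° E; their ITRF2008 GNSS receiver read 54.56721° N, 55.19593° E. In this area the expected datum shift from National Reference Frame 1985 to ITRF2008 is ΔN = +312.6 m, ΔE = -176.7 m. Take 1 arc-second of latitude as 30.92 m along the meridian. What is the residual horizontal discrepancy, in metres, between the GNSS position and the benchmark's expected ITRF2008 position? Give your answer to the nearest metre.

50 m

Observed coordinate differences: Δφ = +0.00321°, Δλ = -0.00307°.
Converting to metres (1° lat = 111312 m, cos φ = 0.579793): observed ΔN = 357.3 m, observed ΔE = -198.1 m.
Subtracting the expected shift leaves a residual of 357.3 − (312.6) = 44.7 m north and -198.1 − (-176.7) = -21.4 m east.
Residual distance = √(44.7² + (-21.4)²) = 49.6 m.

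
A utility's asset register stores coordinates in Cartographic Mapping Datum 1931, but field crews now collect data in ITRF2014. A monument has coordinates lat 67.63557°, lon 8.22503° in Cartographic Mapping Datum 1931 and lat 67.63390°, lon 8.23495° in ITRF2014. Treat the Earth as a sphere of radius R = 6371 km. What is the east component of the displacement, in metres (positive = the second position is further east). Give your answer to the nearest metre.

ΔE = 420 m

Δφ = 67.63390° − 67.63557° = -0.00167°; Δλ = 8.23495° − 8.22503° = +0.00992°.
1° along a meridian = πR/180 = 111195 m.
ΔN = Δφ × 111195 = -185.7 m; ΔE = Δλ × 111195 × cos(67.63557°) = +0.00992 × 111195 × 0.380496 = 419.7 m.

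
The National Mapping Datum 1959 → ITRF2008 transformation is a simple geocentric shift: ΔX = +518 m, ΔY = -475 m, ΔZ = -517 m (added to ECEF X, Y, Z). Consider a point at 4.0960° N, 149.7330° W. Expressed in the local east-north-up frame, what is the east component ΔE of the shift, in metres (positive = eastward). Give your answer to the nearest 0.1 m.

At φ = 4.0960°, λ = -149.7330°: sin φ = 0.071428, cos φ = 0.997446, sin λ = -0.504030, cos λ = -0.863686.
ΔE = −sin λ·ΔX + cos λ·ΔY = −(-0.504030)·(518) + (-0.863686)·(-475) = 671.34 m.

ΔE = 671.3 m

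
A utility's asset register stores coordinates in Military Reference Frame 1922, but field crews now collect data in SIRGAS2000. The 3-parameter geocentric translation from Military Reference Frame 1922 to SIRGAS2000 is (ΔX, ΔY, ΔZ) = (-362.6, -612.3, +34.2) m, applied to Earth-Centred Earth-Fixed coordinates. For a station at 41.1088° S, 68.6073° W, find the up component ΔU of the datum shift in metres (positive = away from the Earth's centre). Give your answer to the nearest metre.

ΔU = 307 m

At φ = -41.1088°, λ = -68.6073°: sin φ = -0.657491, cos φ = 0.753462, sin λ = -0.931102, cos λ = 0.364758.
ΔU = cos φ cos λ·ΔX + cos φ sin λ·ΔY + sin φ·ΔZ = (0.753462)(0.364758)(-362.6) + (0.753462)(-0.931102)(-612.3) + (-0.657491)(34.2) = 307.42 m.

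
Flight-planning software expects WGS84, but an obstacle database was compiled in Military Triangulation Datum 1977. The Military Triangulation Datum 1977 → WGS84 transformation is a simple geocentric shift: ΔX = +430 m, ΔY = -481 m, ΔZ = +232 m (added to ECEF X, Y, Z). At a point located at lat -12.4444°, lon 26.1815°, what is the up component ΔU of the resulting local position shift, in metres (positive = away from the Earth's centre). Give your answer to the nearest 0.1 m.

ΔU = 119.6 m

The local up (radial) axis is (cos φ cos λ, cos φ sin λ, sin φ), giving ΔU = 376.816 − 207.239 − 49.994 = 119.58 m.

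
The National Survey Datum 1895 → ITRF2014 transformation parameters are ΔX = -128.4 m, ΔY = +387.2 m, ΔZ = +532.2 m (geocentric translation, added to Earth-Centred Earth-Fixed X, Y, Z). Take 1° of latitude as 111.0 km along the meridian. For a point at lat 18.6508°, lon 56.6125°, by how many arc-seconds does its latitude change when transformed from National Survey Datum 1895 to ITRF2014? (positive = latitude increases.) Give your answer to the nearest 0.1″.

sin φ = 0.319800, cos φ = 0.947485, sin λ = 0.834968, cos λ = 0.550299.
North component: ΔN = −sin φ cos λ·ΔX − sin φ sin λ·ΔY + cos φ·ΔZ = −(0.319800)(0.550299)(-128.4) − (0.319800)(0.834968)(387.2) + (0.947485)(532.2) = 423.46 m.
1° of latitude spans 111000 m, so Δφ = 423.46 / 111000 × 3600 = 13.734″.

Δφ = 13.7″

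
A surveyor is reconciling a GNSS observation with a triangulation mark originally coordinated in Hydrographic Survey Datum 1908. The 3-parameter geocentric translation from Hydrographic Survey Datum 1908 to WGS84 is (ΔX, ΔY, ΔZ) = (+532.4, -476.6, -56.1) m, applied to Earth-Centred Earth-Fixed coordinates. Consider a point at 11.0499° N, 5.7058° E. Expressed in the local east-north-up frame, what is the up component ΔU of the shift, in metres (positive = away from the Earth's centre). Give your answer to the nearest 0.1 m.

ΔU = 462.7 m

The local up (radial) axis is (cos φ cos λ, cos φ sin λ, sin φ), giving ΔU = 519.941 − 46.505 − 10.752 = 462.68 m.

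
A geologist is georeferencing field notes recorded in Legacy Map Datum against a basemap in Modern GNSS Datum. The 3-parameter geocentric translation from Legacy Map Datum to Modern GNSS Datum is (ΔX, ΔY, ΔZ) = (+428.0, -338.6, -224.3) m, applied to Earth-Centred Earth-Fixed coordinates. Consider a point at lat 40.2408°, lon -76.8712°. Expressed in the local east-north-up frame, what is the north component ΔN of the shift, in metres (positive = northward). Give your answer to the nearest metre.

At φ = 40.2408°, λ = -76.8712°: sin φ = 0.646001, cos φ = 0.763336, sin λ = -0.973862, cos λ = 0.227141.
ΔN = −sin φ cos λ·ΔX − sin φ sin λ·ΔY + cos φ·ΔZ = −(0.646001)(0.227141)(428.0) − (0.646001)(-0.973862)(-338.6) + (0.763336)(-224.3) = -447.04 m.

ΔN = -447 m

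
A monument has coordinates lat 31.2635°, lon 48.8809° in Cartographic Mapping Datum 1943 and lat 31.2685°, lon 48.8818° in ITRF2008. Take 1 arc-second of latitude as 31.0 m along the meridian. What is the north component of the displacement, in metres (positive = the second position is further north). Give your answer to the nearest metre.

ΔN = 558 m

Δφ = 31.2685° − 31.2635° = +0.0050°; Δλ = 48.8818° − 48.8809° = +0.0009°.
1° of latitude = 3600 × 31.00 = 111600 m.
ΔN = Δφ × 111600 = 558.0 m; ΔE = Δλ × 111600 × cos(31.2635°) = +0.0009 × 111600 × 0.854790 = 85.9 m.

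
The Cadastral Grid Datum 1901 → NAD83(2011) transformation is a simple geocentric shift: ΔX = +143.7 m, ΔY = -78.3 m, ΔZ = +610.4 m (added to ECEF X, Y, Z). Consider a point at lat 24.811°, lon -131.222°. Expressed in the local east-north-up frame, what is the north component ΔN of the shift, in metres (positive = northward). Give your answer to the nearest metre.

ΔN = 569 m

The local north axis is (−sin φ cos λ, −sin φ sin λ, cos φ), giving ΔN = 39.737 − 24.714 + 554.058 = 569.08 m.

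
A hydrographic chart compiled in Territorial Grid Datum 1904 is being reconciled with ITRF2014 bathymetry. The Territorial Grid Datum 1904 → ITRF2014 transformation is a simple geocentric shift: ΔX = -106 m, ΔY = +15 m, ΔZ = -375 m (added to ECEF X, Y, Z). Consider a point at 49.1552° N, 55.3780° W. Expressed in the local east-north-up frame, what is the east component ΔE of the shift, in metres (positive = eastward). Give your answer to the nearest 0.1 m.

The local east axis at (φ, λ) is (−sin λ, cos λ, 0), so ΔE = −sin(-55.3780°)·(-106) + cos(-55.3780°)·15 = -78.71 m.

ΔE = -78.7 m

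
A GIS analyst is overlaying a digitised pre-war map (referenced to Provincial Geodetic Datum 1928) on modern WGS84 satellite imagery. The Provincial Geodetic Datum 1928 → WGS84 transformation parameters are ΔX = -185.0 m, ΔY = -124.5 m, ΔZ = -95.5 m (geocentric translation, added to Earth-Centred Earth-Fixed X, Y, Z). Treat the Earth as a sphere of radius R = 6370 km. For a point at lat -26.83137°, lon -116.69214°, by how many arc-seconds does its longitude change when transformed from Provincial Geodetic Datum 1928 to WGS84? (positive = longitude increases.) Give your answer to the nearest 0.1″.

Δλ = -4.0″

sin φ = -0.451366, cos φ = 0.892339, sin λ = -0.893433, cos λ = -0.449196.
East component: ΔE = −sin λ·ΔX + cos λ·ΔY = −(-0.893433)(-185.0) + (-0.449196)(-124.5) = -109.36 m.
1° of latitude spans πR/180 = 111177 m; at latitude φ, 1° of longitude spans that × cos φ = 99208.0 m, so Δλ = -109.36 / 99208.0 × 3600 = -3.968″.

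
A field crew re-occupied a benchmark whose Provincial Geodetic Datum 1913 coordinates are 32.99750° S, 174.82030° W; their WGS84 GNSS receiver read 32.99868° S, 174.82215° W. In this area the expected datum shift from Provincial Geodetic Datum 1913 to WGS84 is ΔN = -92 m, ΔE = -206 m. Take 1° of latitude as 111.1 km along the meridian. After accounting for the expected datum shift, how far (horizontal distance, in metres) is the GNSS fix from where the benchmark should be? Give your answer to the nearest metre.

Observed coordinate differences: Δφ = -0.00118°, Δλ = -0.00185°.
Converting to metres (1° lat = 111100 m, cos φ = 0.838694): observed ΔN = -131.1 m, observed ΔE = -172.4 m.
Subtracting the expected shift leaves a residual of -131.1 − (-92) = -39.1 m north and -172.4 − (-206) = 33.6 m east.
Residual distance = √((-39.1)² + 33.6²) = 51.6 m.

52 m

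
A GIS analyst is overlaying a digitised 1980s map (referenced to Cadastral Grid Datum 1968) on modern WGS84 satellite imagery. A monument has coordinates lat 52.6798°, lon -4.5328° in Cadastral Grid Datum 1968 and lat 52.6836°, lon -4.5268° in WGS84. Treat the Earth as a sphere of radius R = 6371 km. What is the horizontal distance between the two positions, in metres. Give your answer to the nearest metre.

585 m

Δφ = 52.6836° − 52.6798° = +0.0038°; Δλ = -4.5268° − -4.5328° = +0.0060°.
1° along a meridian = πR/180 = 111195 m.
ΔN = Δφ × 111195 = 422.5 m; ΔE = Δλ × 111195 × cos(52.6798°) = +0.0060 × 111195 × 0.606269 = 404.5 m.
Distance = √(ΔE² + ΔN²) = √(404.5² + 422.5²) = 584.9 m.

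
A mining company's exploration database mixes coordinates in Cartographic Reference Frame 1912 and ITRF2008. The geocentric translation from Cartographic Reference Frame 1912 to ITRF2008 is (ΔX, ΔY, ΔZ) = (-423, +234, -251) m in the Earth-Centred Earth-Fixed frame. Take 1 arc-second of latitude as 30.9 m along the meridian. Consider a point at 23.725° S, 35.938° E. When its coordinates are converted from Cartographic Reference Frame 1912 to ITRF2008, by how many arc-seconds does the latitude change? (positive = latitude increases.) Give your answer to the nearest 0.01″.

Δφ = -10.11″

sin φ = -0.402347, cos φ = 0.915487, sin λ = 0.586909, cos λ = 0.809653.
North component: ΔN = −sin φ cos λ·ΔX − sin φ sin λ·ΔY + cos φ·ΔZ = −(-0.402347)(0.809653)(-423) − (-0.402347)(0.586909)(234) + (0.915487)(-251) = -312.33 m.
1° of latitude spans 3600 × 30.90 = 111240 m, so Δφ = -312.33 / 111240 × 3600 = -10.108″.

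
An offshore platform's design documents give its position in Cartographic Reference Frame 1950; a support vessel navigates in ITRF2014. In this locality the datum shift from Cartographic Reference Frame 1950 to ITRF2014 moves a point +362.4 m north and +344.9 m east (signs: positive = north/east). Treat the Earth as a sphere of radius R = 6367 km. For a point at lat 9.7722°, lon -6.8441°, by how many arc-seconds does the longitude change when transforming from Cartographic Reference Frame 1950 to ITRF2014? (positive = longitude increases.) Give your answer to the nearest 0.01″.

Δλ = 11.34″

At latitude 9.7722°, cos φ = 0.985490.
One radian of longitude at latitude φ spans R cos φ, so Δλ = ΔE / (R cos φ) = 344.9 / (6367000 × 0.985490) = 5.4967e-05 rad = 11.338″.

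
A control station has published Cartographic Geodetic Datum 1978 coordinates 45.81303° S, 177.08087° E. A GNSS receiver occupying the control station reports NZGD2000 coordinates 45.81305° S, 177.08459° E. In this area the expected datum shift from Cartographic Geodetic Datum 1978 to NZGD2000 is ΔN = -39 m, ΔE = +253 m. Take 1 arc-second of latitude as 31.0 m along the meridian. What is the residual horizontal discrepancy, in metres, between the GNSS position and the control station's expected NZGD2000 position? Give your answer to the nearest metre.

Observed coordinate differences: Δφ = -0.00002°, Δλ = +0.00372°.
Converting to metres (1° lat = 111600 m, cos φ = 0.697002): observed ΔN = -2.2 m, observed ΔE = 289.4 m.
Subtracting the expected shift leaves a residual of -2.2 − (-39) = 36.8 m north and 289.4 − (253) = 36.4 m east.
Residual distance = √(36.8² + 36.4²) = 51.7 m.

52 m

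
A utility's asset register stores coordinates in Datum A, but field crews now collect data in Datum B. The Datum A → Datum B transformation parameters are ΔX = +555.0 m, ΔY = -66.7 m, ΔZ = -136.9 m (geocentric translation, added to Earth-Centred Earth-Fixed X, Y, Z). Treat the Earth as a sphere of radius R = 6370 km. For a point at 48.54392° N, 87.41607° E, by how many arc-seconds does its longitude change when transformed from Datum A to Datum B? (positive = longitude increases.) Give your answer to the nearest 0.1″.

Δλ = -27.3″

sin φ = 0.749463, cos φ = 0.662046, sin λ = 0.998983, cos λ = 0.045083.
East component: ΔE = −sin λ·ΔX + cos λ·ΔY = −(0.998983)(555.0) + (0.045083)(-66.7) = -557.44 m.
1° of latitude spans πR/180 = 111177 m; at latitude φ, 1° of longitude spans that × cos φ = 73604.6 m, so Δλ = -557.44 / 73604.6 × 3600 = -27.265″.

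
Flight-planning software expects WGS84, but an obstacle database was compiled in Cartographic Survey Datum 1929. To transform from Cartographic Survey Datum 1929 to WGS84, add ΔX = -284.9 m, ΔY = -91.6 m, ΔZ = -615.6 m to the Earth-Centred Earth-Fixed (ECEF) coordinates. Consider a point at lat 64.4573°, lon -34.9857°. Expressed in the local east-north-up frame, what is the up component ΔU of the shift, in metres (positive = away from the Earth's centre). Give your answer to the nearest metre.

ΔU = -633 m

At φ = 64.4573°, λ = -34.9857°: sin φ = 0.902264, cos φ = 0.431184, sin λ = -0.573372, cos λ = 0.819295.
ΔU = cos φ cos λ·ΔX + cos φ sin λ·ΔY + sin φ·ΔZ = (0.431184)(0.819295)(-284.9) + (0.431184)(-0.573372)(-91.6) + (0.902264)(-615.6) = -633.43 m.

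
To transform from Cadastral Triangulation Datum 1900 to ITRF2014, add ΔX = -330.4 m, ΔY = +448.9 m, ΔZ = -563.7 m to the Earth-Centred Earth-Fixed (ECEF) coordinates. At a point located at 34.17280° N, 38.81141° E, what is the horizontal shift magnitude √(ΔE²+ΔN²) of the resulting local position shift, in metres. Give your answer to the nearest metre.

The local east axis at (φ, λ) is (−sin λ, cos λ, 0), so ΔE = −sin(38.81141°)·(-330.4) + cos(38.81141°)·448.9 = 556.87 m.
The local north axis is (−sin φ cos λ, −sin φ sin λ, cos φ), giving ΔN = 144.608 − 158.033 − 466.376 = -479.80 m.
Horizontal magnitude = √(ΔE² + ΔN²) = √(556.87² + (-479.80)²) = 735.06 m.

735 m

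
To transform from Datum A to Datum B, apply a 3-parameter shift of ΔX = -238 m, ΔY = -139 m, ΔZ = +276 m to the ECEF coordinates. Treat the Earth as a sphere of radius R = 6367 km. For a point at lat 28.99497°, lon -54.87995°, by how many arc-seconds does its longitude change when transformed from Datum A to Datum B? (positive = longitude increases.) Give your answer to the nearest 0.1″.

Δλ = -10.2″

sin φ = 0.484733, cos φ = 0.874662, sin λ = -0.817948, cos λ = 0.575292.
East component: ΔE = −sin λ·ΔX + cos λ·ΔY = −(-0.817948)(-238) + (0.575292)(-139) = -274.64 m.
1° of latitude spans πR/180 = 111125 m; at latitude φ, 1° of longitude spans that × cos φ = 97196.9 m, so Δλ = -274.64 / 97196.9 × 3600 = -10.172″.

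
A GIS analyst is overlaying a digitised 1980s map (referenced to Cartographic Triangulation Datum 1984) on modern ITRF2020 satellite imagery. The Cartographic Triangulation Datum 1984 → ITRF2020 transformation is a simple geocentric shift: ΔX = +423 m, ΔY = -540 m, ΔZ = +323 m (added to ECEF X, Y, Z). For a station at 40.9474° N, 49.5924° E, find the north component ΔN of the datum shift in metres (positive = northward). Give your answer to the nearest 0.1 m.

At φ = 40.9474°, λ = 49.5924°: sin φ = 0.655366, cos φ = 0.755312, sin λ = 0.761452, cos λ = 0.648221.
ΔN = −sin φ cos λ·ΔX − sin φ sin λ·ΔY + cos φ·ΔZ = −(0.655366)(0.648221)(423) − (0.655366)(0.761452)(-540) + (0.755312)(323) = 333.74 m.

ΔN = 333.7 m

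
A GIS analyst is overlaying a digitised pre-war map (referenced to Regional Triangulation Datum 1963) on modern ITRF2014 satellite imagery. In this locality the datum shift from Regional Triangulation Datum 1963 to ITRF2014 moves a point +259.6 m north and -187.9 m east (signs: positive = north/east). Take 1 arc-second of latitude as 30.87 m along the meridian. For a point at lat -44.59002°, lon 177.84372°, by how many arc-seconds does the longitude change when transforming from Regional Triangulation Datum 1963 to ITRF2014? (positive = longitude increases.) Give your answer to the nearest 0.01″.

At latitude -44.59002°, cos φ = 0.712148.
1″ of longitude at this latitude = 30.87 × cos φ = 21.9840 m, so Δλ = -187.9 / 21.9840 = -8.547″.

Δλ = -8.55″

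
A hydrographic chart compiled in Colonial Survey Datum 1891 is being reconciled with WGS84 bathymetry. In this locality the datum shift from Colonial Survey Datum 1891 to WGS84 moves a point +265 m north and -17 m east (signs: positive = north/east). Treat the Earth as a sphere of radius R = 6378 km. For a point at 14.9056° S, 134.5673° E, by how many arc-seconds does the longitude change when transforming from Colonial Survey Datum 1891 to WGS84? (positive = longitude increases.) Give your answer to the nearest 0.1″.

At latitude -14.9056°, cos φ = 0.966351.
One radian of longitude at latitude φ spans R cos φ, so Δλ = ΔE / (R cos φ) = -17.0 / (6378000 × 0.966351) = -2.7582e-06 rad = -0.569″.

Δλ = -0.6″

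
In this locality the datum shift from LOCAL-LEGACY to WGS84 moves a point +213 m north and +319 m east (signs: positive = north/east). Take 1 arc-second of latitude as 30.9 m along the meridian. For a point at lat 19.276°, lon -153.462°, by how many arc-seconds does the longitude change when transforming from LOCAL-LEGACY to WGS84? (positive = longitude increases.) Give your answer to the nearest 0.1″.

At latitude 19.276°, cos φ = 0.943939.
1″ of longitude at this latitude = 30.90 × cos φ = 29.1677 m, so Δλ = 319.0 / 29.1677 = 10.937″.

Δλ = 10.9″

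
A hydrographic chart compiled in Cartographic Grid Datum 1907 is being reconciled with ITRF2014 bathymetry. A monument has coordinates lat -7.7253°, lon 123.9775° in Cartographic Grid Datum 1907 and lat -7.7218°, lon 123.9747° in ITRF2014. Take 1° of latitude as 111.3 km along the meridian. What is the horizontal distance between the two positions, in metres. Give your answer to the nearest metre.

Δφ = -7.7218° − -7.7253° = +0.0035°; Δλ = 123.9747° − 123.9775° = -0.0028°.
ΔN = Δφ × 111300 = 389.5 m; ΔE = Δλ × 111300 × cos(-7.7253°) = -0.0028 × 111300 × 0.990924 = -308.8 m.
Distance = √(ΔE² + ΔN²) = √((-308.8)² + 389.5²) = 497.1 m.

497 m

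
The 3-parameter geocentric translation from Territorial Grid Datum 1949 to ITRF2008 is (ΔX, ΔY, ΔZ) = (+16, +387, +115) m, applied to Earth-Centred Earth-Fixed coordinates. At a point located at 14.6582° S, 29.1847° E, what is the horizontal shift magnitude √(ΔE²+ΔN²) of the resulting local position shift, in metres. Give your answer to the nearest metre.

368 m

The local east axis at (φ, λ) is (−sin λ, cos λ, 0), so ΔE = −sin(29.1847°)·16 + cos(29.1847°)·387 = 330.07 m.
The local north axis is (−sin φ cos λ, −sin φ sin λ, cos φ), giving ΔN = 3.535 + 47.754 + 111.257 = 162.55 m.
Horizontal magnitude = √(ΔE² + ΔN²) = √(330.07² + 162.55²) = 367.92 m.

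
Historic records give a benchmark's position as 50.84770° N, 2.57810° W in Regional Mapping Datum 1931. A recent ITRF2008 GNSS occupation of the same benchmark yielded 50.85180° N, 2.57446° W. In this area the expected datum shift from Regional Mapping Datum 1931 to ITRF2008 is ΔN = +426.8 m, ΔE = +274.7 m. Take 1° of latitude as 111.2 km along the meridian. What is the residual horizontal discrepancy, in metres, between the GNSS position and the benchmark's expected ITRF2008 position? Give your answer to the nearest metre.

35 m

Observed coordinate differences: Δφ = +0.00410°, Δλ = +0.00364°.
Converting to metres (1° lat = 111200 m, cos φ = 0.631384): observed ΔN = 455.9 m, observed ΔE = 255.6 m.
Subtracting the expected shift leaves a residual of 455.9 − (426.8) = 29.1 m north and 255.6 − (274.7) = -19.1 m east.
Residual distance = √(29.1² + (-19.1)²) = 34.8 m.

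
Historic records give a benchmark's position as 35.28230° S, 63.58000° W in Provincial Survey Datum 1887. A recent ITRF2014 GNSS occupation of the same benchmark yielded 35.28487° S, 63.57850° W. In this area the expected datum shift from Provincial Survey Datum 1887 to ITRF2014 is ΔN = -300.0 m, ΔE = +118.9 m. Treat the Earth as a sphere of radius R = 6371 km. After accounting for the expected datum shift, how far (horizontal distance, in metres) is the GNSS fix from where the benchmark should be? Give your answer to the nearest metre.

22 m

Observed coordinate differences: Δφ = -0.00257°, Δλ = +0.00150°.
Converting to metres (1° lat = 111195 m, cos φ = 0.816316): observed ΔN = -285.8 m, observed ΔE = 136.2 m.
Subtracting the expected shift leaves a residual of -285.8 − (-300.0) = 14.2 m north and 136.2 − (118.9) = 17.3 m east.
Residual distance = √(14.2² + 17.3²) = 22.4 m.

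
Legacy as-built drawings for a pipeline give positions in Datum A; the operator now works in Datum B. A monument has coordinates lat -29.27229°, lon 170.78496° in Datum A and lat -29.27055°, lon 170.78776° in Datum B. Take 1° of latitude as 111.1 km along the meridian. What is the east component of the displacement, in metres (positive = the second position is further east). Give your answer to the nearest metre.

ΔE = 271 m

Δφ = -29.27055° − -29.27229° = +0.00174°; Δλ = 170.78776° − 170.78496° = +0.00280°.
ΔN = Δφ × 111100 = 193.3 m; ΔE = Δλ × 111100 × cos(-29.27229°) = +0.00280 × 111100 × 0.872306 = 271.4 m.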